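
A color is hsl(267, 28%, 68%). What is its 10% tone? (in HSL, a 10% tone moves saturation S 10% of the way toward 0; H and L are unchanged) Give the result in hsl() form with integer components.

S moves 10% from 28 toward 0: 28 − 2.8 = 25.2 → 25.
H and L are unchanged.

hsl(267, 25%, 68%)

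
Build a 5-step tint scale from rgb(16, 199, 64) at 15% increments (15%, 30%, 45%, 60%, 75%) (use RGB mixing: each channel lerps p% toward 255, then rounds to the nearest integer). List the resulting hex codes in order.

15%: (16 + 35.85 = 51.85→52, 199 + 8.4 = 207.4→207, 64 + 28.65 = 92.65→93) → #34CF5D
30%: (16 + 71.7 = 87.7→88, 199 + 16.8 = 215.8→216, 64 + 57.3 = 121.3→121) → #58D879
45%: (16 + 107.55 = 123.55→124, 199 + 25.2 = 224.2→224, 64 + 85.95 = 149.95→150) → #7CE096
60%: (16 + 143.4 = 159.4→159, 199 + 33.6 = 232.6→233, 64 + 114.6 = 178.6→179) → #9FE9B3
75%: (16 + 179.25 = 195.25→195, 199 + 42 = 241→241, 64 + 143.25 = 207.25→207) → #C3F1CF

#34CF5D, #58D879, #7CE096, #9FE9B3, #C3F1CF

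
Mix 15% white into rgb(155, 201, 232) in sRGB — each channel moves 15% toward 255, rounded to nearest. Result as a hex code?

Lerp each channel 15% toward 255:
  R: 155 + 15 = 170 → 170
  G: 201 + 8.1 = 209.1 → 209
  B: 232 + 0.15×(255−232) = 232 + 3.45 = 235.45 → 235
rgb(170, 209, 235) = #AAD1EB.

#AAD1EB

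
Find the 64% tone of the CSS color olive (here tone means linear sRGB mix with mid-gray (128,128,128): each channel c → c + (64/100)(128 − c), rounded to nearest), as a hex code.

#808052

CSS olive is rgb(128, 128, 0).
A 64% tone moves each channel 64% toward 128:
  R: 128 + 0.64×(128−128) = 128 + 0 = 128 → 128
  G: 128 + 0 = 128 → 128
  B: 0 + 81.92 = 81.92 → 82
rgb(128, 128, 82) = #808052.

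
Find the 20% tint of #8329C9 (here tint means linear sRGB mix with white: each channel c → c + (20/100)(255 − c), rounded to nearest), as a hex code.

#8329C9 is rgb(131, 41, 201).
Lerp each channel 20% toward 255:
  R: 131 + 0.2×(255−131) = 131 + 24.8 = 155.8 → 156
  G: 41 + 42.8 = 83.8 → 84
  B: 201 + 0.2×(255−201) = 201 + 10.8 = 211.8 → 212
rgb(156, 84, 212) = #9C54D4.

#9C54D4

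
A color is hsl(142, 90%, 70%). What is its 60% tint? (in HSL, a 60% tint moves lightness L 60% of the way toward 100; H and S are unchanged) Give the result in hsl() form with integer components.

L moves 60% from 70 toward 100: 70 + 18 = 88 → 88.
H and S are unchanged.

hsl(142, 90%, 88%)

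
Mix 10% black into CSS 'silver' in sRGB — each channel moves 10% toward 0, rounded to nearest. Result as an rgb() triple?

rgb(173, 173, 173)

CSS silver is rgb(192, 192, 192).
Per channel, c → c + 0.1(0 − c):
  R: 192 + 0.1×(0−192) = 192 − 19.2 = 172.8 → 173
  G: 192 + 0.1×(0−192) = 192 − 19.2 = 172.8 → 173
  B: 192 − 19.2 = 172.8 → 173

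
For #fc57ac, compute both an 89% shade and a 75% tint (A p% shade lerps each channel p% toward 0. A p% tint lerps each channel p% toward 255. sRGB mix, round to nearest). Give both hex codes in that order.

#1c0a13, #fed5ea

#fc57ac is rgb(252, 87, 172).
89% shade:
  R: 252 + 0.89×(0−252) = 252 − 224.28 = 27.72 → 28
  G: 87 − 77.43 = 9.57 → 10
  B: 172 + 0.89×(0−172) = 172 − 153.08 = 18.92 → 19
  → #1c0a13
75% tint:
  R: 252 + 2.25 = 254.25 → 254
  G: 87 + 0.75×(255−87) = 87 + 126 = 213 → 213
  B: 172 + 0.75×(255−172) = 172 + 62.25 = 234.25 → 234
  → #fed5ea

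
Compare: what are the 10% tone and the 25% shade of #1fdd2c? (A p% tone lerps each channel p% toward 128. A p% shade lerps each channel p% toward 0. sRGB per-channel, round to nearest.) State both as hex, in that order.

#29d434, #17a621

#1fdd2c is rgb(31, 221, 44).
10% tone:
  R: 31 + 0.1×(128−31) = 31 + 9.7 = 40.7 → 41
  G: 221 + 0.1×(128−221) = 221 − 9.3 = 211.7 → 212
  B: 44 + 0.1×(128−44) = 44 + 8.4 = 52.4 → 52
  → #29d434
25% shade:
  R: 31 + 0.25×(0−31) = 31 − 7.75 = 23.25 → 23
  G: 221 − 55.25 = 165.75 → 166
  B: 44 + 0.25×(0−44) = 44 − 11 = 33 → 33
  → #17a621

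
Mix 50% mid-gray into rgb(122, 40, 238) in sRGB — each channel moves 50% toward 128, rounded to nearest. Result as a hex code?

#7D54B7

Per channel, c → c + 0.5(128 − c):
  R: 122 + 0.5×(128−122) = 122 + 3 = 125 → 125
  G: 40 + 0.5×(128−40) = 40 + 44 = 84 → 84
  B: 238 + 0.5×(128−238) = 238 − 55 = 183 → 183
rgb(125, 84, 183) = #7D54B7.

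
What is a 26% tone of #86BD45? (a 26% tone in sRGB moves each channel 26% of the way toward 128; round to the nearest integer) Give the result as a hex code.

#84AD54

#86BD45 is rgb(134, 189, 69).
Per channel, c → c + 0.26(128 − c):
  R: 134 − 1.56 = 132.44 → 132
  G: 189 + 0.26×(128−189) = 189 − 15.86 = 173.14 → 173
  B: 69 + 15.34 = 84.34 → 84
rgb(132, 173, 84) = #84AD54.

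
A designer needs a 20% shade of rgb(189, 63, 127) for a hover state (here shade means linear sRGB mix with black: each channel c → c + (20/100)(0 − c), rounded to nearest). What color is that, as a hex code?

#973266

Lerp each channel 20% toward 0:
  R: 189 + 0.2×(0−189) = 189 − 37.8 = 151.2 → 151
  G: 63 + 0.2×(0−63) = 63 − 12.6 = 50.4 → 50
  B: 127 + 0.2×(0−127) = 127 − 25.4 = 101.6 → 102
rgb(151, 50, 102) = #973266.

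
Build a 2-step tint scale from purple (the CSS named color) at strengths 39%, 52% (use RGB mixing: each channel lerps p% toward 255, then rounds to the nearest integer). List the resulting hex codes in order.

CSS purple is rgb(128, 0, 128).
39%: (128 + 49.53 = 177.53→178, 0 + 99.45 = 99.45→99, 128 + 49.53 = 177.53→178) → #B263B2
52%: (128 + 66.04 = 194.04→194, 0 + 132.6 = 132.6→133, 128 + 66.04 = 194.04→194) → #C285C2

#B263B2, #C285C2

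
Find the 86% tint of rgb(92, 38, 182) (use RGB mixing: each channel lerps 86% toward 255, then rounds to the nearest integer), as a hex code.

Per channel, c → c + 0.86(255 − c):
  R: 92 + 0.86×(255−92) = 92 + 140.18 = 232.18 → 232
  G: 38 + 186.62 = 224.62 → 225
  B: 182 + 0.86×(255−182) = 182 + 62.78 = 244.78 → 245
rgb(232, 225, 245) = #e8e1f5.

#e8e1f5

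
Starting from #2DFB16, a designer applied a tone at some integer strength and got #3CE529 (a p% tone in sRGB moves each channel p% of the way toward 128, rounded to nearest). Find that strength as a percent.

#2DFB16 is rgb(45, 251, 22); #3CE529 is rgb(60, 229, 41).
On the G channel (widest range): 229 ≈ 251 + (p/100)(128 − 251), so p ≈ 100×(229 − 251)/(128 − 251) = -2200/-123 = 17.89.
p = 18 reproduces all three channels after rounding.

18%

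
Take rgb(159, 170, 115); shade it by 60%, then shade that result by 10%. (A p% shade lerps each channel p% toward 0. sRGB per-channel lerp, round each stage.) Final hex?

#3A3D29

Lerp each channel 60% toward 0:
  R: 159 − 95.4 = 63.6 → 64
  G: 170 − 102 = 68 → 68
  B: 115 − 69 = 46 → 46
After the shade: rgb(64, 68, 46) = #40442E.
Per channel, c → c + 0.1(0 − c):
  R: 64 − 6.4 = 57.6 → 58
  G: 68 − 6.8 = 61.2 → 61
  B: 46 + 0.1×(0−46) = 46 − 4.6 = 41.4 → 41
rgb(58, 61, 41) = #3A3D29.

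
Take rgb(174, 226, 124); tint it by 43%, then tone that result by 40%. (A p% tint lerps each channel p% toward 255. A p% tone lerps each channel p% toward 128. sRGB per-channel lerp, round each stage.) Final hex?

#B1C29F

Per channel, c → c + 0.43(255 − c):
  R: 174 + 34.83 = 208.83 → 209
  G: 226 + 12.47 = 238.47 → 238
  B: 124 + 0.43×(255−124) = 124 + 56.33 = 180.33 → 180
After the tint: rgb(209, 238, 180) = #D1EEB4.
A 40% tone moves each channel 40% toward 128:
  R: 209 − 32.4 = 176.6 → 177
  G: 238 − 44 = 194 → 194
  B: 180 − 20.8 = 159.2 → 159
rgb(177, 194, 159) = #B1C29F.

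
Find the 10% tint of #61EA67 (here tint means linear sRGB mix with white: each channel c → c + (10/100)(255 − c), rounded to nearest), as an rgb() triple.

#61EA67 is rgb(97, 234, 103).
Per channel, c → c + 0.1(255 − c):
  R: 97 + 0.1×(255−97) = 97 + 15.8 = 112.8 → 113
  G: 234 + 2.1 = 236.1 → 236
  B: 103 + 15.2 = 118.2 → 118

rgb(113, 236, 118)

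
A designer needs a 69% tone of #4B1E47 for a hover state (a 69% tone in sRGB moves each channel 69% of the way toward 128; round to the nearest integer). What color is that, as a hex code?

#4B1E47 is rgb(75, 30, 71).
Per channel, c → c + 0.69(128 − c):
  R: 75 + 36.57 = 111.57 → 112
  G: 30 + 67.62 = 97.62 → 98
  B: 71 + 0.69×(128−71) = 71 + 39.33 = 110.33 → 110
rgb(112, 98, 110) = #70626E.

#70626E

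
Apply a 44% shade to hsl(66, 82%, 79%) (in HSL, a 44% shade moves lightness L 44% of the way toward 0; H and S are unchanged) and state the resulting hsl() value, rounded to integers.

L moves 44% from 79 toward 0: 79 − 34.76 = 44.24 → 44.
H and S are unchanged.

hsl(66, 82%, 44%)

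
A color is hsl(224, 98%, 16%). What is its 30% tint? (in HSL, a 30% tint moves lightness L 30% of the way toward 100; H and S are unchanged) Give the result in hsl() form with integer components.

L moves 30% from 16 toward 100: 16 + 25.2 = 41.2 → 41.
H and S are unchanged.

hsl(224, 98%, 41%)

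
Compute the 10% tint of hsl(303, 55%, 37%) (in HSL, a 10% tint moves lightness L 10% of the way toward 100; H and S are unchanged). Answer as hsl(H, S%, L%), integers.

L moves 10% from 37 toward 100: 37 + 6.3 = 43.3 → 43.
H and S are unchanged.

hsl(303, 55%, 43%)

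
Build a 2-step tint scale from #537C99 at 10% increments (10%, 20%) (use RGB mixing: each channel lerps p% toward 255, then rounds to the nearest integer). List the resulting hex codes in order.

#6489A3, #7596AD

#537C99 is rgb(83, 124, 153).
10%: (83 + 17.2 = 100.2→100, 124 + 13.1 = 137.1→137, 153 + 10.2 = 163.2→163) → #6489A3
20%: (83 + 34.4 = 117.4→117, 124 + 26.2 = 150.2→150, 153 + 20.4 = 173.4→173) → #7596AD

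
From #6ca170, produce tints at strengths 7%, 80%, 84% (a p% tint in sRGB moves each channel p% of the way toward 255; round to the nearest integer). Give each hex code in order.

#6ca170 is rgb(108, 161, 112).
7%: (108 + 10.29 = 118.29→118, 161 + 6.58 = 167.58→168, 112 + 10.01 = 122.01→122) → #76a87a
80%: (108 + 117.6 = 225.6→226, 161 + 75.2 = 236.2→236, 112 + 114.4 = 226.4→226) → #e2ece2
84%: (108 + 123.48 = 231.48→231, 161 + 78.96 = 239.96→240, 112 + 120.12 = 232.12→232) → #e7f0e8

#76a87a, #e2ece2, #e7f0e8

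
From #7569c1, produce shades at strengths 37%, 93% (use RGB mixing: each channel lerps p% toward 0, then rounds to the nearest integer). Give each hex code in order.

#4a427a, #08070e

#7569c1 is rgb(117, 105, 193).
37%: (117 − 43.29 = 73.71→74, 105 − 38.85 = 66.15→66, 193 − 71.41 = 121.59→122) → #4a427a
93%: (117 − 108.81 = 8.19→8, 105 − 97.65 = 7.35→7, 193 − 179.49 = 13.51→14) → #08070e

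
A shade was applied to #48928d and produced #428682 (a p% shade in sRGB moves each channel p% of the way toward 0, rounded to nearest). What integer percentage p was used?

8%

#48928d is rgb(72, 146, 141); #428682 is rgb(66, 134, 130).
On the G channel (widest range): 134 ≈ 146 + (p/100)(0 − 146), so p ≈ 100×(134 − 146)/(0 − 146) = -1200/-146 = 8.22.
p = 8 reproduces all three channels after rounding.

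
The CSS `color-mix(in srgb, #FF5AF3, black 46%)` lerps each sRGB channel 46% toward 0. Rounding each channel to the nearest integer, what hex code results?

#FF5AF3 is rgb(255, 90, 243).
A 46% shade moves each channel 46% toward 0:
  R: 255 + 0.46×(0−255) = 255 − 117.3 = 137.7 → 138
  G: 90 − 41.4 = 48.6 → 49
  B: 243 − 111.78 = 131.22 → 131
rgb(138, 49, 131) = #8A3183.

#8A3183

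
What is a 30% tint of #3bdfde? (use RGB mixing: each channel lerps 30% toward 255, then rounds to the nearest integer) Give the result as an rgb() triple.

rgb(118, 233, 232)

#3bdfde is rgb(59, 223, 222).
Per channel, c → c + 0.3(255 − c):
  R: 59 + 0.3×(255−59) = 59 + 58.8 = 117.8 → 118
  G: 223 + 9.6 = 232.6 → 233
  B: 222 + 9.9 = 231.9 → 232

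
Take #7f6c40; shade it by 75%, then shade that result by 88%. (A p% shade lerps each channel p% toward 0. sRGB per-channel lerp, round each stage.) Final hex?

#040302

#7f6c40 is rgb(127, 108, 64).
Lerp each channel 75% toward 0:
  R: 127 − 95.25 = 31.75 → 32
  G: 108 + 0.75×(0−108) = 108 − 81 = 27 → 27
  B: 64 + 0.75×(0−64) = 64 − 48 = 16 → 16
After the shade: rgb(32, 27, 16) = #201b10.
An 88% shade moves each channel 88% toward 0:
  R: 32 − 28.16 = 3.84 → 4
  G: 27 + 0.88×(0−27) = 27 − 23.76 = 3.24 → 3
  B: 16 + 0.88×(0−16) = 16 − 14.08 = 1.92 → 2
rgb(4, 3, 2) = #040302.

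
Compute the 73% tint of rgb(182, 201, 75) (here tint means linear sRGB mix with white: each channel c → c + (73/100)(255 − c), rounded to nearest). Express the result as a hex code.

A 73% tint moves each channel 73% toward 255:
  R: 182 + 0.73×(255−182) = 182 + 53.29 = 235.29 → 235
  G: 201 + 39.42 = 240.42 → 240
  B: 75 + 131.4 = 206.4 → 206
rgb(235, 240, 206) = #EBF0CE.

#EBF0CE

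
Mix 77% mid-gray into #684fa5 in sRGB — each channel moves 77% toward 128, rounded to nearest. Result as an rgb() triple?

#684fa5 is rgb(104, 79, 165).
A 77% tone moves each channel 77% toward 128:
  R: 104 + 0.77×(128−104) = 104 + 18.48 = 122.48 → 122
  G: 79 + 0.77×(128−79) = 79 + 37.73 = 116.73 → 117
  B: 165 + 0.77×(128−165) = 165 − 28.49 = 136.51 → 137

rgb(122, 117, 137)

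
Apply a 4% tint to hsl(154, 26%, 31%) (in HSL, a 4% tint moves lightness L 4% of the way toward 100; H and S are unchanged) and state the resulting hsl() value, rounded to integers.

hsl(154, 26%, 34%)

L moves 4% from 31 toward 100: 31 + 2.76 = 33.76 → 34.
H and S are unchanged.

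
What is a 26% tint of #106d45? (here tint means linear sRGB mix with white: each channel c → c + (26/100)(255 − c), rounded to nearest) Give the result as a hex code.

#4e9375

#106d45 is rgb(16, 109, 69).
A 26% tint moves each channel 26% toward 255:
  R: 16 + 0.26×(255−16) = 16 + 62.14 = 78.14 → 78
  G: 109 + 37.96 = 146.96 → 147
  B: 69 + 48.36 = 117.36 → 117
rgb(78, 147, 117) = #4e9375.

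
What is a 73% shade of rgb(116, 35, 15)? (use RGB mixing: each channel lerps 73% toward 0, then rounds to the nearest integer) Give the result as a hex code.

Lerp each channel 73% toward 0:
  R: 116 − 84.68 = 31.32 → 31
  G: 35 − 25.55 = 9.45 → 9
  B: 15 + 0.73×(0−15) = 15 − 10.95 = 4.05 → 4
rgb(31, 9, 4) = #1F0904.

#1F0904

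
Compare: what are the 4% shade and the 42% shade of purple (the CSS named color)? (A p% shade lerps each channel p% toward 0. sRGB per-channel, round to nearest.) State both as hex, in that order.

#7B007B, #4A004A

CSS purple is rgb(128, 0, 128).
4% shade:
  R: 128 + 0.04×(0−128) = 128 − 5.12 = 122.88 → 123
  G: 0 + 0.04×(0−0) = 0 + 0 = 0 → 0
  B: 128 + 0.04×(0−128) = 128 − 5.12 = 122.88 → 123
  → #7B007B
42% shade:
  R: 128 − 53.76 = 74.24 → 74
  G: 0 + 0.42×(0−0) = 0 + 0 = 0 → 0
  B: 128 − 53.76 = 74.24 → 74
  → #4A004A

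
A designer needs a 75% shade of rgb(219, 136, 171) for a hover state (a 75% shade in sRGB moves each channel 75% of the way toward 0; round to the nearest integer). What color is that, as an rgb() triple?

rgb(55, 34, 43)

Per channel, c → c + 0.75(0 − c):
  R: 219 + 0.75×(0−219) = 219 − 164.25 = 54.75 → 55
  G: 136 + 0.75×(0−136) = 136 − 102 = 34 → 34
  B: 171 + 0.75×(0−171) = 171 − 128.25 = 42.75 → 43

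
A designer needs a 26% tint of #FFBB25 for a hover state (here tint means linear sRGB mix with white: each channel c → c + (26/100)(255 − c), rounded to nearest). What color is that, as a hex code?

#FFBB25 is rgb(255, 187, 37).
Per channel, c → c + 0.26(255 − c):
  R: 255 + 0 = 255 → 255
  G: 187 + 0.26×(255−187) = 187 + 17.68 = 204.68 → 205
  B: 37 + 0.26×(255−37) = 37 + 56.68 = 93.68 → 94
rgb(255, 205, 94) = #FFCD5E.

#FFCD5E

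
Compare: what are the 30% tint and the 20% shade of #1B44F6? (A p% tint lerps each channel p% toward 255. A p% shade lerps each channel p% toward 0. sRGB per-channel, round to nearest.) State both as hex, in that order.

#1B44F6 is rgb(27, 68, 246).
30% tint:
  R: 27 + 68.4 = 95.4 → 95
  G: 68 + 56.1 = 124.1 → 124
  B: 246 + 0.3×(255−246) = 246 + 2.7 = 248.7 → 249
  → #5F7CF9
20% shade:
  R: 27 + 0.2×(0−27) = 27 − 5.4 = 21.6 → 22
  G: 68 + 0.2×(0−68) = 68 − 13.6 = 54.4 → 54
  B: 246 − 49.2 = 196.8 → 197
  → #1636C5

#5F7CF9, #1636C5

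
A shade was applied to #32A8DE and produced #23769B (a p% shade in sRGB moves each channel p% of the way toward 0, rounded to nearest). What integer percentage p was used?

#32A8DE is rgb(50, 168, 222); #23769B is rgb(35, 118, 155).
On the B channel (widest range): 155 ≈ 222 + (p/100)(0 − 222), so p ≈ 100×(155 − 222)/(0 − 222) = -6700/-222 = 30.18.
p = 30 reproduces all three channels after rounding.

30%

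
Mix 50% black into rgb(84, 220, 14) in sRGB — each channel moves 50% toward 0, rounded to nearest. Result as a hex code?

#2A6E07

A 50% shade moves each channel 50% toward 0:
  R: 84 + 0.5×(0−84) = 84 − 42 = 42 → 42
  G: 220 − 110 = 110 → 110
  B: 14 − 7 = 7 → 7
rgb(42, 110, 7) = #2A6E07.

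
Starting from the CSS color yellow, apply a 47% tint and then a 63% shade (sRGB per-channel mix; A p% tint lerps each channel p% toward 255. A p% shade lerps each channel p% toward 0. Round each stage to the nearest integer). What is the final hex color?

#5E5E2C

CSS yellow is rgb(255, 255, 0).
Per channel, c → c + 0.47(255 − c):
  R: 255 + 0.47×(255−255) = 255 + 0 = 255 → 255
  G: 255 + 0.47×(255−255) = 255 + 0 = 255 → 255
  B: 0 + 0.47×(255−0) = 0 + 119.85 = 119.85 → 120
After the tint: rgb(255, 255, 120) = #FFFF78.
A 63% shade moves each channel 63% toward 0:
  R: 255 − 160.65 = 94.35 → 94
  G: 255 − 160.65 = 94.35 → 94
  B: 120 + 0.63×(0−120) = 120 − 75.6 = 44.4 → 44
rgb(94, 94, 44) = #5E5E2C.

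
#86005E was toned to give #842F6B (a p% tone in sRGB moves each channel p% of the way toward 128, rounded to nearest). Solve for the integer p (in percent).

37%

#86005E is rgb(134, 0, 94); #842F6B is rgb(132, 47, 107).
On the G channel (widest range): 47 ≈ 0 + (p/100)(128 − 0), so p ≈ 100×(47 − 0)/(128 − 0) = 4700/128 = 36.72.
p = 37 reproduces all three channels after rounding.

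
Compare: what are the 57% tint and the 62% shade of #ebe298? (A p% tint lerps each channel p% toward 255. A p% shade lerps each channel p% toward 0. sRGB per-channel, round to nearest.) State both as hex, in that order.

#ebe298 is rgb(235, 226, 152).
57% tint:
  R: 235 + 0.57×(255−235) = 235 + 11.4 = 246.4 → 246
  G: 226 + 0.57×(255−226) = 226 + 16.53 = 242.53 → 243
  B: 152 + 0.57×(255−152) = 152 + 58.71 = 210.71 → 211
  → #f6f3d3
62% shade:
  R: 235 + 0.62×(0−235) = 235 − 145.7 = 89.3 → 89
  G: 226 + 0.62×(0−226) = 226 − 140.12 = 85.88 → 86
  B: 152 − 94.24 = 57.76 → 58
  → #59563a

#f6f3d3, #59563a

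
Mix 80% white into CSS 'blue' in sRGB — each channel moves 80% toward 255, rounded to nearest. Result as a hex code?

CSS blue is rgb(0, 0, 255).
Per channel, c → c + 0.8(255 − c):
  R: 0 + 204 = 204 → 204
  G: 0 + 204 = 204 → 204
  B: 255 + 0.8×(255−255) = 255 + 0 = 255 → 255
rgb(204, 204, 255) = #CCCCFF.

#CCCCFF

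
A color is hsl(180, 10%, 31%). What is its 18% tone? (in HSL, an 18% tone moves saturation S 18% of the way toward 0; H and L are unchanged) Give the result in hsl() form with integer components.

S moves 18% from 10 toward 0: 10 − 1.8 = 8.2 → 8.
H and L are unchanged.

hsl(180, 8%, 31%)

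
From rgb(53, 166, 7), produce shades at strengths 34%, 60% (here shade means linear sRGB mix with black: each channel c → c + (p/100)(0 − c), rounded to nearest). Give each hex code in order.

#236e05, #154203

34%: (53 − 18.02 = 34.98→35, 166 − 56.44 = 109.56→110, 7 − 2.38 = 4.62→5) → #236e05
60%: (53 − 31.8 = 21.2→21, 166 − 99.6 = 66.4→66, 7 − 4.2 = 2.8→3) → #154203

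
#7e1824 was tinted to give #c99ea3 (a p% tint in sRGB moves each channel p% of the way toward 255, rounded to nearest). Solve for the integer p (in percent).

#7e1824 is rgb(126, 24, 36); #c99ea3 is rgb(201, 158, 163).
On the G channel (widest range): 158 ≈ 24 + (p/100)(255 − 24), so p ≈ 100×(158 − 24)/(255 − 24) = 13400/231 = 58.01.
p = 58 reproduces all three channels after rounding.

58%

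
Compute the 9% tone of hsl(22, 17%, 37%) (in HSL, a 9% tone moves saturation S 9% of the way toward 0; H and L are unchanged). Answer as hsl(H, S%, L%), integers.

S moves 9% from 17 toward 0: 17 − 1.53 = 15.47 → 15.
H and L are unchanged.

hsl(22, 15%, 37%)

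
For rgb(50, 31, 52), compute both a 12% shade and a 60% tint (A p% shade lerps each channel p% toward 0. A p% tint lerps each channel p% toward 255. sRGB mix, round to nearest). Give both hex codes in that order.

#2C1B2E, #ADA5AE

12% shade:
  R: 50 + 0.12×(0−50) = 50 − 6 = 44 → 44
  G: 31 + 0.12×(0−31) = 31 − 3.72 = 27.28 → 27
  B: 52 − 6.24 = 45.76 → 46
  → #2C1B2E
60% tint:
  R: 50 + 123 = 173 → 173
  G: 31 + 134.4 = 165.4 → 165
  B: 52 + 121.8 = 173.8 → 174
  → #ADA5AE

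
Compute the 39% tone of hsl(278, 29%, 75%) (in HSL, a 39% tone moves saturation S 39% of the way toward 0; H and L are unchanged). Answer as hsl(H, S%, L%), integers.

S moves 39% from 29 toward 0: 29 − 11.31 = 17.69 → 18.
H and L are unchanged.

hsl(278, 18%, 75%)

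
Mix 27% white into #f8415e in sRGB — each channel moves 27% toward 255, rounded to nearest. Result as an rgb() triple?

#f8415e is rgb(248, 65, 94).
Per channel, c → c + 0.27(255 − c):
  R: 248 + 0.27×(255−248) = 248 + 1.89 = 249.89 → 250
  G: 65 + 0.27×(255−65) = 65 + 51.3 = 116.3 → 116
  B: 94 + 0.27×(255−94) = 94 + 43.47 = 137.47 → 137

rgb(250, 116, 137)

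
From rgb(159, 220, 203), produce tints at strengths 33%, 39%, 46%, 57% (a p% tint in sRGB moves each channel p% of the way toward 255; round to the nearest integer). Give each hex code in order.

#bfe8dc, #c4eadf, #cbece3, #d6f0e9

33%: (159 + 31.68 = 190.68→191, 220 + 11.55 = 231.55→232, 203 + 17.16 = 220.16→220) → #bfe8dc
39%: (159 + 37.44 = 196.44→196, 220 + 13.65 = 233.65→234, 203 + 20.28 = 223.28→223) → #c4eadf
46%: (159 + 44.16 = 203.16→203, 220 + 16.1 = 236.1→236, 203 + 23.92 = 226.92→227) → #cbece3
57%: (159 + 54.72 = 213.72→214, 220 + 19.95 = 239.95→240, 203 + 29.64 = 232.64→233) → #d6f0e9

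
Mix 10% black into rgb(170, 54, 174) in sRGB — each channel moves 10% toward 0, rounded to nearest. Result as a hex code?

#99319D

A 10% shade moves each channel 10% toward 0:
  R: 170 + 0.1×(0−170) = 170 − 17 = 153 → 153
  G: 54 + 0.1×(0−54) = 54 − 5.4 = 48.6 → 49
  B: 174 − 17.4 = 156.6 → 157
rgb(153, 49, 157) = #99319D.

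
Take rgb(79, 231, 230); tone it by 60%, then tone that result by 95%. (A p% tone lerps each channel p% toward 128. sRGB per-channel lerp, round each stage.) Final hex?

A 60% tone moves each channel 60% toward 128:
  R: 79 + 29.4 = 108.4 → 108
  G: 231 + 0.6×(128−231) = 231 − 61.8 = 169.2 → 169
  B: 230 − 61.2 = 168.8 → 169
After the tone: rgb(108, 169, 169) = #6CA9A9.
Per channel, c → c + 0.95(128 − c):
  R: 108 + 0.95×(128−108) = 108 + 19 = 127 → 127
  G: 169 − 38.95 = 130.05 → 130
  B: 169 + 0.95×(128−169) = 169 − 38.95 = 130.05 → 130
rgb(127, 130, 130) = #7F8282.

#7F8282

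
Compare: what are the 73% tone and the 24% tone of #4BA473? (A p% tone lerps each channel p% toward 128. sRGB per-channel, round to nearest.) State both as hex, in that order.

#4BA473 is rgb(75, 164, 115).
73% tone:
  R: 75 + 38.69 = 113.69 → 114
  G: 164 + 0.73×(128−164) = 164 − 26.28 = 137.72 → 138
  B: 115 + 0.73×(128−115) = 115 + 9.49 = 124.49 → 124
  → #728A7C
24% tone:
  R: 75 + 0.24×(128−75) = 75 + 12.72 = 87.72 → 88
  G: 164 + 0.24×(128−164) = 164 − 8.64 = 155.36 → 155
  B: 115 + 0.24×(128−115) = 115 + 3.12 = 118.12 → 118
  → #589B76

#728A7C, #589B76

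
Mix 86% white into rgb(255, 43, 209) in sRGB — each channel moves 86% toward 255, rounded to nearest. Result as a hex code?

Per channel, c → c + 0.86(255 − c):
  R: 255 + 0 = 255 → 255
  G: 43 + 0.86×(255−43) = 43 + 182.32 = 225.32 → 225
  B: 209 + 39.56 = 248.56 → 249
rgb(255, 225, 249) = #ffe1f9.

#ffe1f9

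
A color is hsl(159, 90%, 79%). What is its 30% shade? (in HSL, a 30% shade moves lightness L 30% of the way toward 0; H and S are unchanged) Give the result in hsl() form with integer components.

hsl(159, 90%, 55%)

L moves 30% from 79 toward 0: 79 − 23.7 = 55.3 → 55.
H and S are unchanged.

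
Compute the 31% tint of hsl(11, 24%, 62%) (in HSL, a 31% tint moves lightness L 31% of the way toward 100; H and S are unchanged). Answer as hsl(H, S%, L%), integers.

L moves 31% from 62 toward 100: 62 + 11.78 = 73.78 → 74.
H and S are unchanged.

hsl(11, 24%, 74%)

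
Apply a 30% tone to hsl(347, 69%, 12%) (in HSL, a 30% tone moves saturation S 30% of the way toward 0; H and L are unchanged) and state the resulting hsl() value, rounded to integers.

S moves 30% from 69 toward 0: 69 − 20.7 = 48.3 → 48.
H and L are unchanged.

hsl(347, 48%, 12%)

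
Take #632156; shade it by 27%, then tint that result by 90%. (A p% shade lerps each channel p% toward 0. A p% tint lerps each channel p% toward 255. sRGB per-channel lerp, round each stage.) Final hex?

#632156 is rgb(99, 33, 86).
Lerp each channel 27% toward 0:
  R: 99 + 0.27×(0−99) = 99 − 26.73 = 72.27 → 72
  G: 33 − 8.91 = 24.09 → 24
  B: 86 + 0.27×(0−86) = 86 − 23.22 = 62.78 → 63
After the shade: rgb(72, 24, 63) = #48183f.
Lerp each channel 90% toward 255:
  R: 72 + 164.7 = 236.7 → 237
  G: 24 + 0.9×(255−24) = 24 + 207.9 = 231.9 → 232
  B: 63 + 0.9×(255−63) = 63 + 172.8 = 235.8 → 236
rgb(237, 232, 236) = #ede8ec.

#ede8ec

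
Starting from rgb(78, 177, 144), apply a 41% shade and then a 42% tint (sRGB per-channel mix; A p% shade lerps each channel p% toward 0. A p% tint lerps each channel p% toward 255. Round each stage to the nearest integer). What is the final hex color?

Per channel, c → c + 0.41(0 − c):
  R: 78 + 0.41×(0−78) = 78 − 31.98 = 46.02 → 46
  G: 177 + 0.41×(0−177) = 177 − 72.57 = 104.43 → 104
  B: 144 − 59.04 = 84.96 → 85
After the shade: rgb(46, 104, 85) = #2E6855.
Per channel, c → c + 0.42(255 − c):
  R: 46 + 0.42×(255−46) = 46 + 87.78 = 133.78 → 134
  G: 104 + 0.42×(255−104) = 104 + 63.42 = 167.42 → 167
  B: 85 + 71.4 = 156.4 → 156
rgb(134, 167, 156) = #86A79C.

#86A79C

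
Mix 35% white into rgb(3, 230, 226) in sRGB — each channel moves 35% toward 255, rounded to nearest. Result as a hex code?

#5BEFEC

Per channel, c → c + 0.35(255 − c):
  R: 3 + 0.35×(255−3) = 3 + 88.2 = 91.2 → 91
  G: 230 + 8.75 = 238.75 → 239
  B: 226 + 10.15 = 236.15 → 236
rgb(91, 239, 236) = #5BEFEC.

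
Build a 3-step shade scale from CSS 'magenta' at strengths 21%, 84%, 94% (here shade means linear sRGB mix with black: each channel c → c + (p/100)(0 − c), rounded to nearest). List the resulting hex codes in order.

#c900c9, #290029, #0f000f

CSS magenta is rgb(255, 0, 255).
21%: (255 − 53.55 = 201.45→201, 0→0, 255 − 53.55 = 201.45→201) → #c900c9
84%: (255 − 214.2 = 40.8→41, 0→0, 255 − 214.2 = 40.8→41) → #290029
94%: (255 − 239.7 = 15.3→15, 0→0, 255 − 239.7 = 15.3→15) → #0f000f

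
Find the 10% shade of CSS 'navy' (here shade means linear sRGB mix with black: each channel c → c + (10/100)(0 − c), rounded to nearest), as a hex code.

CSS navy is rgb(0, 0, 128).
A 10% shade moves each channel 10% toward 0:
  R: 0 + 0.1×(0−0) = 0 + 0 = 0 → 0
  G: 0 + 0.1×(0−0) = 0 + 0 = 0 → 0
  B: 128 + 0.1×(0−128) = 128 − 12.8 = 115.2 → 115
rgb(0, 0, 115) = #000073.

#000073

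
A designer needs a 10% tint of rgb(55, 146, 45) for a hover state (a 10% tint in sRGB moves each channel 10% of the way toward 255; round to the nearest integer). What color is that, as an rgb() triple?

rgb(75, 157, 66)

A 10% tint moves each channel 10% toward 255:
  R: 55 + 0.1×(255−55) = 55 + 20 = 75 → 75
  G: 146 + 0.1×(255−146) = 146 + 10.9 = 156.9 → 157
  B: 45 + 21 = 66 → 66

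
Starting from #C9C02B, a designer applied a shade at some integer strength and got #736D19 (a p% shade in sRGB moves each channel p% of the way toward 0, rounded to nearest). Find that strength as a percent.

#C9C02B is rgb(201, 192, 43); #736D19 is rgb(115, 109, 25).
On the R channel (widest range): 115 ≈ 201 + (p/100)(0 − 201), so p ≈ 100×(115 − 201)/(0 − 201) = -8600/-201 = 42.79.
p = 43 reproduces all three channels after rounding.

43%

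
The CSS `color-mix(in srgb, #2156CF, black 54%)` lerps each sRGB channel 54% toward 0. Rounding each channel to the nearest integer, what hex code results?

#0F285F

#2156CF is rgb(33, 86, 207).
Per channel, c → c + 0.54(0 − c):
  R: 33 − 17.82 = 15.18 → 15
  G: 86 + 0.54×(0−86) = 86 − 46.44 = 39.56 → 40
  B: 207 + 0.54×(0−207) = 207 − 111.78 = 95.22 → 95
rgb(15, 40, 95) = #0F285F.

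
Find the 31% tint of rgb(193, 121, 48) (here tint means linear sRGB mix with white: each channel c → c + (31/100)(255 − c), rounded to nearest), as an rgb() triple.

A 31% tint moves each channel 31% toward 255:
  R: 193 + 0.31×(255−193) = 193 + 19.22 = 212.22 → 212
  G: 121 + 0.31×(255−121) = 121 + 41.54 = 162.54 → 163
  B: 48 + 0.31×(255−48) = 48 + 64.17 = 112.17 → 112

rgb(212, 163, 112)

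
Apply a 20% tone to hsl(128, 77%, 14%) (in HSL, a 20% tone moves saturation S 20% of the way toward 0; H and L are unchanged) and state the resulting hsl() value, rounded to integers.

hsl(128, 62%, 14%)

S moves 20% from 77 toward 0: 77 − 15.4 = 61.6 → 62.
H and L are unchanged.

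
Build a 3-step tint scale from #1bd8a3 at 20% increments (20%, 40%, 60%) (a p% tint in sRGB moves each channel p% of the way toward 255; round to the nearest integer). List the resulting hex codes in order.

#1bd8a3 is rgb(27, 216, 163).
20%: (27 + 45.6 = 72.6→73, 216 + 7.8 = 223.8→224, 163 + 18.4 = 181.4→181) → #49e0b5
40%: (27 + 91.2 = 118.2→118, 216 + 15.6 = 231.6→232, 163 + 36.8 = 199.8→200) → #76e8c8
60%: (27 + 136.8 = 163.8→164, 216 + 23.4 = 239.4→239, 163 + 55.2 = 218.2→218) → #a4efda

#49e0b5, #76e8c8, #a4efda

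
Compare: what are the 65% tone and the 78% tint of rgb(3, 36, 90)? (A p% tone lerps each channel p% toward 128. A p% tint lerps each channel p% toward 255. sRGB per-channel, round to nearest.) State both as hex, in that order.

65% tone:
  R: 3 + 81.25 = 84.25 → 84
  G: 36 + 0.65×(128−36) = 36 + 59.8 = 95.8 → 96
  B: 90 + 0.65×(128−90) = 90 + 24.7 = 114.7 → 115
  → #546073
78% tint:
  R: 3 + 196.56 = 199.56 → 200
  G: 36 + 170.82 = 206.82 → 207
  B: 90 + 128.7 = 218.7 → 219
  → #c8cfdb

#546073, #c8cfdb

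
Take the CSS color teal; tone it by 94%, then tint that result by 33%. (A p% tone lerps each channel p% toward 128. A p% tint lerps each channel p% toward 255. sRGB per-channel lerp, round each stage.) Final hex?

#A5AAAA

CSS teal is rgb(0, 128, 128).
A 94% tone moves each channel 94% toward 128:
  R: 0 + 120.32 = 120.32 → 120
  G: 128 + 0.94×(128−128) = 128 + 0 = 128 → 128
  B: 128 + 0.94×(128−128) = 128 + 0 = 128 → 128
After the tone: rgb(120, 128, 128) = #788080.
A 33% tint moves each channel 33% toward 255:
  R: 120 + 44.55 = 164.55 → 165
  G: 128 + 0.33×(255−128) = 128 + 41.91 = 169.91 → 170
  B: 128 + 0.33×(255−128) = 128 + 41.91 = 169.91 → 170
rgb(165, 170, 170) = #A5AAAA.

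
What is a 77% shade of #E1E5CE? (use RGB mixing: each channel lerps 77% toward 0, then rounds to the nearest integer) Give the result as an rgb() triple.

rgb(52, 53, 47)

#E1E5CE is rgb(225, 229, 206).
A 77% shade moves each channel 77% toward 0:
  R: 225 + 0.77×(0−225) = 225 − 173.25 = 51.75 → 52
  G: 229 + 0.77×(0−229) = 229 − 176.33 = 52.67 → 53
  B: 206 + 0.77×(0−206) = 206 − 158.62 = 47.38 → 47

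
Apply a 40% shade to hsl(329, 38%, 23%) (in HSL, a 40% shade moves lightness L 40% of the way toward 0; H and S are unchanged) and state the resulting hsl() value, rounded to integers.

hsl(329, 38%, 14%)

L moves 40% from 23 toward 0: 23 − 9.2 = 13.8 → 14.
H and S are unchanged.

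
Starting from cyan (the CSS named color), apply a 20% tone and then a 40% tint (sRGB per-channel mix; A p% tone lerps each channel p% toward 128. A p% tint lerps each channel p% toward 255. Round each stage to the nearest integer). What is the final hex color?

#76f0f0

CSS cyan is rgb(0, 255, 255).
Per channel, c → c + 0.2(128 − c):
  R: 0 + 25.6 = 25.6 → 26
  G: 255 + 0.2×(128−255) = 255 − 25.4 = 229.6 → 230
  B: 255 + 0.2×(128−255) = 255 − 25.4 = 229.6 → 230
After the tone: rgb(26, 230, 230) = #1ae6e6.
Lerp each channel 40% toward 255:
  R: 26 + 91.6 = 117.6 → 118
  G: 230 + 0.4×(255−230) = 230 + 10 = 240 → 240
  B: 230 + 0.4×(255−230) = 230 + 10 = 240 → 240
rgb(118, 240, 240) = #76f0f0.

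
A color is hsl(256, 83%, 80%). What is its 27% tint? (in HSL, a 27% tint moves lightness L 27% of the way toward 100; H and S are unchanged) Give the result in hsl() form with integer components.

L moves 27% from 80 toward 100: 80 + 5.4 = 85.4 → 85.
H and S are unchanged.

hsl(256, 83%, 85%)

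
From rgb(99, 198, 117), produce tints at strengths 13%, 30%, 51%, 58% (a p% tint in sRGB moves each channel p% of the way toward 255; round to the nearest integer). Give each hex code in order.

13%: (99 + 20.28 = 119.28→119, 198 + 7.41 = 205.41→205, 117 + 17.94 = 134.94→135) → #77CD87
30%: (99 + 46.8 = 145.8→146, 198 + 17.1 = 215.1→215, 117 + 41.4 = 158.4→158) → #92D79E
51%: (99 + 79.56 = 178.56→179, 198 + 29.07 = 227.07→227, 117 + 70.38 = 187.38→187) → #B3E3BB
58%: (99 + 90.48 = 189.48→189, 198 + 33.06 = 231.06→231, 117 + 80.04 = 197.04→197) → #BDE7C5

#77CD87, #92D79E, #B3E3BB, #BDE7C5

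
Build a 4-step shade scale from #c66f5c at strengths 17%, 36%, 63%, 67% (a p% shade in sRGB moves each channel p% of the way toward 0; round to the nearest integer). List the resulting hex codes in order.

#a45c4c, #7f473b, #492922, #41251e

#c66f5c is rgb(198, 111, 92).
17%: (198 − 33.66 = 164.34→164, 111 − 18.87 = 92.13→92, 92 − 15.64 = 76.36→76) → #a45c4c
36%: (198 − 71.28 = 126.72→127, 111 − 39.96 = 71.04→71, 92 − 33.12 = 58.88→59) → #7f473b
63%: (198 − 124.74 = 73.26→73, 111 − 69.93 = 41.07→41, 92 − 57.96 = 34.04→34) → #492922
67%: (198 − 132.66 = 65.34→65, 111 − 74.37 = 36.63→37, 92 − 61.64 = 30.36→30) → #41251e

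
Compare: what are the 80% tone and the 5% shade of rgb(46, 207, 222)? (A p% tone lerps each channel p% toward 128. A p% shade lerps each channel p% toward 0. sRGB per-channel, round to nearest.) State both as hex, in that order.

80% tone:
  R: 46 + 65.6 = 111.6 → 112
  G: 207 + 0.8×(128−207) = 207 − 63.2 = 143.8 → 144
  B: 222 + 0.8×(128−222) = 222 − 75.2 = 146.8 → 147
  → #709093
5% shade:
  R: 46 + 0.05×(0−46) = 46 − 2.3 = 43.7 → 44
  G: 207 − 10.35 = 196.65 → 197
  B: 222 − 11.1 = 210.9 → 211
  → #2CC5D3

#709093, #2CC5D3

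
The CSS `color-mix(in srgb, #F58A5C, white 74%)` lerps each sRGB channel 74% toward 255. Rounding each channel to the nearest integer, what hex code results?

#FCE1D5

#F58A5C is rgb(245, 138, 92).
Per channel, c → c + 0.74(255 − c):
  R: 245 + 7.4 = 252.4 → 252
  G: 138 + 86.58 = 224.58 → 225
  B: 92 + 0.74×(255−92) = 92 + 120.62 = 212.62 → 213
rgb(252, 225, 213) = #FCE1D5.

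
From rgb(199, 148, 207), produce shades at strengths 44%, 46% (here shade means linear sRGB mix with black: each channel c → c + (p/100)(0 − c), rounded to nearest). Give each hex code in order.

44%: (199 − 87.56 = 111.44→111, 148 − 65.12 = 82.88→83, 207 − 91.08 = 115.92→116) → #6F5374
46%: (199 − 91.54 = 107.46→107, 148 − 68.08 = 79.92→80, 207 − 95.22 = 111.78→112) → #6B5070

#6F5374, #6B5070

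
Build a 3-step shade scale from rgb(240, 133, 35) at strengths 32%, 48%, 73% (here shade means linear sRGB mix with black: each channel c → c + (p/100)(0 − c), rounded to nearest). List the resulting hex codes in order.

32%: (240 − 76.8 = 163.2→163, 133 − 42.56 = 90.44→90, 35 − 11.2 = 23.8→24) → #a35a18
48%: (240 − 115.2 = 124.8→125, 133 − 63.84 = 69.16→69, 35 − 16.8 = 18.2→18) → #7d4512
73%: (240 − 175.2 = 64.8→65, 133 − 97.09 = 35.91→36, 35 − 25.55 = 9.45→9) → #412409

#a35a18, #7d4512, #412409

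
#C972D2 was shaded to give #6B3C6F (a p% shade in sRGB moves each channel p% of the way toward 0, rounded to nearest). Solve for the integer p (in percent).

#C972D2 is rgb(201, 114, 210); #6B3C6F is rgb(107, 60, 111).
On the B channel (widest range): 111 ≈ 210 + (p/100)(0 − 210), so p ≈ 100×(111 − 210)/(0 − 210) = -9900/-210 = 47.14.
p = 47 reproduces all three channels after rounding.

47%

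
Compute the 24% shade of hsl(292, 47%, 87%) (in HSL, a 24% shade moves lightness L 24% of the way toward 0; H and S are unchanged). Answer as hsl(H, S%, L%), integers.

L moves 24% from 87 toward 0: 87 − 20.88 = 66.12 → 66.
H and S are unchanged.

hsl(292, 47%, 66%)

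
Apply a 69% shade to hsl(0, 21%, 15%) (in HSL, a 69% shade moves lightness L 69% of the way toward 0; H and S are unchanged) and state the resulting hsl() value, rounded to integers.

L moves 69% from 15 toward 0: 15 − 10.35 = 4.65 → 5.
H and S are unchanged.

hsl(0, 21%, 5%)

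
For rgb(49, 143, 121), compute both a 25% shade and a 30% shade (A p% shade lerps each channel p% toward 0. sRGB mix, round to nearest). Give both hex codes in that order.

25% shade:
  R: 49 + 0.25×(0−49) = 49 − 12.25 = 36.75 → 37
  G: 143 − 35.75 = 107.25 → 107
  B: 121 + 0.25×(0−121) = 121 − 30.25 = 90.75 → 91
  → #256B5B
30% shade:
  R: 49 − 14.7 = 34.3 → 34
  G: 143 + 0.3×(0−143) = 143 − 42.9 = 100.1 → 100
  B: 121 − 36.3 = 84.7 → 85
  → #226455

#256B5B, #226455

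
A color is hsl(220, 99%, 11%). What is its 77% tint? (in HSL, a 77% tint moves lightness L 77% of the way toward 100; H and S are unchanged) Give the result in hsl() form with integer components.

L moves 77% from 11 toward 100: 11 + 68.53 = 79.53 → 80.
H and S are unchanged.

hsl(220, 99%, 80%)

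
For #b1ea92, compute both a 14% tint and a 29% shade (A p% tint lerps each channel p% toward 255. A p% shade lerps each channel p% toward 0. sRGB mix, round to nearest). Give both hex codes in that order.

#bceda1, #7ea668

#b1ea92 is rgb(177, 234, 146).
14% tint:
  R: 177 + 0.14×(255−177) = 177 + 10.92 = 187.92 → 188
  G: 234 + 2.94 = 236.94 → 237
  B: 146 + 0.14×(255−146) = 146 + 15.26 = 161.26 → 161
  → #bceda1
29% shade:
  R: 177 − 51.33 = 125.67 → 126
  G: 234 − 67.86 = 166.14 → 166
  B: 146 + 0.29×(0−146) = 146 − 42.34 = 103.66 → 104
  → #7ea668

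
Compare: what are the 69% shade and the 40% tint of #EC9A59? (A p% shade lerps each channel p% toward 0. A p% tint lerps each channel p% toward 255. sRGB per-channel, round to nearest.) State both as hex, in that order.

#EC9A59 is rgb(236, 154, 89).
69% shade:
  R: 236 + 0.69×(0−236) = 236 − 162.84 = 73.16 → 73
  G: 154 − 106.26 = 47.74 → 48
  B: 89 + 0.69×(0−89) = 89 − 61.41 = 27.59 → 28
  → #49301C
40% tint:
  R: 236 + 7.6 = 243.6 → 244
  G: 154 + 40.4 = 194.4 → 194
  B: 89 + 0.4×(255−89) = 89 + 66.4 = 155.4 → 155
  → #F4C29B

#49301C, #F4C29B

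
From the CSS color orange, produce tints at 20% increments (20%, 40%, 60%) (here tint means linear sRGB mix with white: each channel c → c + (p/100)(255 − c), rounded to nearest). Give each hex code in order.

#ffb733, #ffc966, #ffdb99

CSS orange is rgb(255, 165, 0).
20%: (255→255, 165 + 18 = 183→183, 0 + 51 = 51→51) → #ffb733
40%: (255→255, 165 + 36 = 201→201, 0 + 102 = 102→102) → #ffc966
60%: (255→255, 165 + 54 = 219→219, 0 + 153 = 153→153) → #ffdb99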